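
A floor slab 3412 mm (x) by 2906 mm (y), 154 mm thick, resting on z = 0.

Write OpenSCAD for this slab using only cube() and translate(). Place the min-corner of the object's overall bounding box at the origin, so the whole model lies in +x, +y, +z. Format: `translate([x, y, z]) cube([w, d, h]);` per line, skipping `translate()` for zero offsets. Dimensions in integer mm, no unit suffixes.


cube([3412, 2906, 154]);


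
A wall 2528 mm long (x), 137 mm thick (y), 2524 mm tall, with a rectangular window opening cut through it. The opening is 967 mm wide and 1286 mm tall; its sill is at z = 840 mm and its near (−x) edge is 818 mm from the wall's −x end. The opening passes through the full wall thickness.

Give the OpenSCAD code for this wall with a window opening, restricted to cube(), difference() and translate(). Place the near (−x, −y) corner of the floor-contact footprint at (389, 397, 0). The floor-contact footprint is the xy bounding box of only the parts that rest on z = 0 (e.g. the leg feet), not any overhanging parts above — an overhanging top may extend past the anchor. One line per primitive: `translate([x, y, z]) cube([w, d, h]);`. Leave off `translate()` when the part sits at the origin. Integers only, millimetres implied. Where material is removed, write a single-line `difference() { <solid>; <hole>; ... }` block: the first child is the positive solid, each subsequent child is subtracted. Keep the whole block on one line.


difference() { translate([389, 397, 0]) cube([2528, 137, 2524]); translate([1207, 397, 840]) cube([967, 137, 1286]); }


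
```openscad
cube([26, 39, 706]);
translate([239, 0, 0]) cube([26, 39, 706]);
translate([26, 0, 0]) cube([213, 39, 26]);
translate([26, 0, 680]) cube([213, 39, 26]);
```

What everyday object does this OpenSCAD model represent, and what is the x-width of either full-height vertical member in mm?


A picture frame. The border width is 26 mm.

Four thin pieces enclosing a rectangular opening — a picture frame. The two full-height stiles are 706 mm tall; the top rail sits at z = 680 and is 26 mm tall, so the border above the opening is 706 − 680 = 26 mm, matching the stile x-width.


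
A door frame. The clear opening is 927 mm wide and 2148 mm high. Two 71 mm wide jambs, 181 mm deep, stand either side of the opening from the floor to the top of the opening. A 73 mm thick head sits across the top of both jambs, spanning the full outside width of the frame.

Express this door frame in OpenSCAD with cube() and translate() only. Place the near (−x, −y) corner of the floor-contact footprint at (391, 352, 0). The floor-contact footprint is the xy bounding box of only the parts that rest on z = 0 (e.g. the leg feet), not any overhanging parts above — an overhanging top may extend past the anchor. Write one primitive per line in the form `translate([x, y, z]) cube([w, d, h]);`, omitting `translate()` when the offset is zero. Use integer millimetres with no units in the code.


translate([391, 352, 0]) cube([71, 181, 2148]);
translate([1389, 352, 0]) cube([71, 181, 2148]);
translate([391, 352, 2148]) cube([1069, 181, 73]);


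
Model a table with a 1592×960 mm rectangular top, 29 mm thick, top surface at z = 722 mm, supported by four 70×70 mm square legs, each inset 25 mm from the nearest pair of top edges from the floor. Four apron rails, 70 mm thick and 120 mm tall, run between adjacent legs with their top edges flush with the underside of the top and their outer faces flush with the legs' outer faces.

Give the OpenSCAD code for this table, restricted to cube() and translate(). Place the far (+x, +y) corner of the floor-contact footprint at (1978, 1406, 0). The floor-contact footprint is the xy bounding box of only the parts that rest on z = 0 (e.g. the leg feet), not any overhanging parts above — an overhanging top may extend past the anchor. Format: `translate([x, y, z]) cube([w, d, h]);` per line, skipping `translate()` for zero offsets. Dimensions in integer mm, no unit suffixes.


translate([411, 471, 693]) cube([1592, 960, 29]);
translate([436, 496, 0]) cube([70, 70, 693]);
translate([1908, 496, 0]) cube([70, 70, 693]);
translate([436, 1336, 0]) cube([70, 70, 693]);
translate([1908, 1336, 0]) cube([70, 70, 693]);
translate([506, 496, 573]) cube([1402, 70, 120]);
translate([506, 1336, 573]) cube([1402, 70, 120]);
translate([436, 566, 573]) cube([70, 770, 120]);
translate([1908, 566, 573]) cube([70, 770, 120]);


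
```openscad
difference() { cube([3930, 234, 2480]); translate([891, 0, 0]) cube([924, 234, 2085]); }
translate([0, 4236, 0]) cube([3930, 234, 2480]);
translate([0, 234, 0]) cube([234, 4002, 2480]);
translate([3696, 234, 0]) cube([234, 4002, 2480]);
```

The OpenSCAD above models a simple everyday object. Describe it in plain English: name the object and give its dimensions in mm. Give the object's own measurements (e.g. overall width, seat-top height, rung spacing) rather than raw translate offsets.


A single room: four walls, each 2480 mm tall and 234 mm thick, enclosing an outside footprint 3930×4470 mm (x × y), no floor or roof. The front and back walls (−y and +y sides) run the full x-width; the side walls fit between their inner faces. A door opening 924 mm wide and 2085 mm tall is cut through the front wall from the floor up, its −x edge 891 mm from the wall's −x end.


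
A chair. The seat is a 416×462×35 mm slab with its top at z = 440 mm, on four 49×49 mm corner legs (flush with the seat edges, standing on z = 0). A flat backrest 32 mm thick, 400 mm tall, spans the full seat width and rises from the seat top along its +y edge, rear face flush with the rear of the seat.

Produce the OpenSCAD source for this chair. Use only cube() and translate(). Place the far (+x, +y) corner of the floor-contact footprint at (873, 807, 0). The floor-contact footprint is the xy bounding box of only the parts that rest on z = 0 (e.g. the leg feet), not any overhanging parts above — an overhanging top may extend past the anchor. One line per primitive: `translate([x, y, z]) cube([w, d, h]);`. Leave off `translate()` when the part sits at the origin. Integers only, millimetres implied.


// leg_h = 440 - 35 = 405
translate([457, 345, 405]) cube([416, 462, 35]);
translate([457, 345, 0]) cube([49, 49, 405]);
translate([824, 345, 0]) cube([49, 49, 405]);
translate([457, 758, 0]) cube([49, 49, 405]);
translate([824, 758, 0]) cube([49, 49, 405]);
translate([457, 775, 440]) cube([416, 32, 400]);


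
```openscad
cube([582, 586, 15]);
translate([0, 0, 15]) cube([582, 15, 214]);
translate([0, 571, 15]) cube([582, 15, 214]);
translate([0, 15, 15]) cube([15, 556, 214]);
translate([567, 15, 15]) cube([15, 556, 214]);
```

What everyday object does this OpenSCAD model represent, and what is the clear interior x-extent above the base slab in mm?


An open box. The internal width is 552 mm.

A 582×586 base slab with four walls standing on it — an open box. The base is 582 mm wide and the walls are 15 mm thick, so the internal width is 582 − 2 × 15 = 552 mm.


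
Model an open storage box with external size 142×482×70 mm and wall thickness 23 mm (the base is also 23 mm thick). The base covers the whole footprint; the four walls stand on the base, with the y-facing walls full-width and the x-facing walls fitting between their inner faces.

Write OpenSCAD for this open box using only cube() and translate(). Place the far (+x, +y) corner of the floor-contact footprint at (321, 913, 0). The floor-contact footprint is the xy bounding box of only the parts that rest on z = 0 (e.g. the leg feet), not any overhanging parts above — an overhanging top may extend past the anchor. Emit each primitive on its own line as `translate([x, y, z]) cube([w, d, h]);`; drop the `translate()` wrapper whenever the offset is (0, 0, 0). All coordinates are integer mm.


translate([179, 431, 0]) cube([142, 482, 23]);
translate([179, 431, 23]) cube([142, 23, 47]);
translate([179, 890, 23]) cube([142, 23, 47]);
translate([179, 454, 23]) cube([23, 436, 47]);
translate([298, 454, 23]) cube([23, 436, 47]);


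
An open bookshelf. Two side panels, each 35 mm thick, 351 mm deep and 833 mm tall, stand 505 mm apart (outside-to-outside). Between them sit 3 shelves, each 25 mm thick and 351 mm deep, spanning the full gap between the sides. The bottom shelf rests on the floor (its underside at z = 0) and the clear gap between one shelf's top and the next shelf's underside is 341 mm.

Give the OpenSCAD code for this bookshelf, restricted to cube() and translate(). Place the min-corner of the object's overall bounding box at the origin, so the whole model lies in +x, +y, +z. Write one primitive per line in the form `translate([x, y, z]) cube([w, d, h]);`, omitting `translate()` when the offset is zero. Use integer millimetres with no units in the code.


cube([35, 351, 833]);
translate([470, 0, 0]) cube([35, 351, 833]);
translate([35, 0, 0]) cube([435, 351, 25]);
translate([35, 0, 366]) cube([435, 351, 25]);
translate([35, 0, 732]) cube([435, 351, 25]);


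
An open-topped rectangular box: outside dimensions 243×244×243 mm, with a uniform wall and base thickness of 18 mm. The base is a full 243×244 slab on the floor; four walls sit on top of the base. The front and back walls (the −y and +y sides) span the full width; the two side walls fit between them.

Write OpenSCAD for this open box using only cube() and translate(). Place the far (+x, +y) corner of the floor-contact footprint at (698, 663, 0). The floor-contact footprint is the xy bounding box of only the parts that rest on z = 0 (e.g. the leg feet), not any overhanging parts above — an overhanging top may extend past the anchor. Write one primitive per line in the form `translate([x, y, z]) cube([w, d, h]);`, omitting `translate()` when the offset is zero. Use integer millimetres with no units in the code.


translate([455, 419, 0]) cube([243, 244, 18]);
translate([455, 419, 18]) cube([243, 18, 225]);
translate([455, 645, 18]) cube([243, 18, 225]);
translate([455, 437, 18]) cube([18, 208, 225]);
translate([680, 437, 18]) cube([18, 208, 225]);


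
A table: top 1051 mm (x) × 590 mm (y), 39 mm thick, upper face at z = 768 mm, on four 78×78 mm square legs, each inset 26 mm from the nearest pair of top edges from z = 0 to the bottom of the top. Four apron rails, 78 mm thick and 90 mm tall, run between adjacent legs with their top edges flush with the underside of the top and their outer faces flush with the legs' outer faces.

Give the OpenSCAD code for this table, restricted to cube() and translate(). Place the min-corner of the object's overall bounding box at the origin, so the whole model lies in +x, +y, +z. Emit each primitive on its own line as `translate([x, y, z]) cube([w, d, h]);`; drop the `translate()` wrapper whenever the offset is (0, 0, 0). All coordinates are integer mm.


translate([0, 0, 729]) cube([1051, 590, 39]);
translate([26, 26, 0]) cube([78, 78, 729]);
translate([947, 26, 0]) cube([78, 78, 729]);
translate([26, 486, 0]) cube([78, 78, 729]);
translate([947, 486, 0]) cube([78, 78, 729]);
translate([104, 26, 639]) cube([843, 78, 90]);
translate([104, 486, 639]) cube([843, 78, 90]);
translate([26, 104, 639]) cube([78, 382, 90]);
translate([947, 104, 639]) cube([78, 382, 90]);


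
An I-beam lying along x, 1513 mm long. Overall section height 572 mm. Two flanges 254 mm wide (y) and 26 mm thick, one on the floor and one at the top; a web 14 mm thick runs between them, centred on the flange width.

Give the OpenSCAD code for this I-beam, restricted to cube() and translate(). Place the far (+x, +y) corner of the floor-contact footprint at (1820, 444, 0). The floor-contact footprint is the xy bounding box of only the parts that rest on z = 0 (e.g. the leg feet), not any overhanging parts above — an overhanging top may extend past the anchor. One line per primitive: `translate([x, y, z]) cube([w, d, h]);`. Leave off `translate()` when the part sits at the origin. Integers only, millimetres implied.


translate([307, 190, 0]) cube([1513, 254, 26]);
translate([307, 310, 26]) cube([1513, 14, 520]);
translate([307, 190, 546]) cube([1513, 254, 26]);


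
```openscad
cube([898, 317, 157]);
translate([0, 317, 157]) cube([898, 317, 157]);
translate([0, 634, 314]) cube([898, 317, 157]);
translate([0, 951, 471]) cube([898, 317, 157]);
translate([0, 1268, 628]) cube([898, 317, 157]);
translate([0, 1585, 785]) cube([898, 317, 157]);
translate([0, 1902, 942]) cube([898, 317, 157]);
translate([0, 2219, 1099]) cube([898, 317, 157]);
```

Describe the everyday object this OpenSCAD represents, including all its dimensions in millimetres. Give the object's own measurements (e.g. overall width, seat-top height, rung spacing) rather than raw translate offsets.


A straight staircase of 8 solid steps. Each step is 898 mm wide (x), 317 mm deep (y, the going) and 157 mm tall (the rise). The first step rests on the floor; each subsequent step sits one going further in +y and one rise higher in +z, directly behind and above the previous step with no overlap.


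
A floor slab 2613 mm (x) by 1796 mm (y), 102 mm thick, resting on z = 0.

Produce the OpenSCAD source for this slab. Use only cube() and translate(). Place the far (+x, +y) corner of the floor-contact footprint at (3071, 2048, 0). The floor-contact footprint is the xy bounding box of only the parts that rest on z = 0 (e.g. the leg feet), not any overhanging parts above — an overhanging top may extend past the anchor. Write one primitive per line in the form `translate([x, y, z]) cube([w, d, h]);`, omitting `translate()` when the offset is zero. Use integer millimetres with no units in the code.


translate([458, 252, 0]) cube([2613, 1796, 102]);


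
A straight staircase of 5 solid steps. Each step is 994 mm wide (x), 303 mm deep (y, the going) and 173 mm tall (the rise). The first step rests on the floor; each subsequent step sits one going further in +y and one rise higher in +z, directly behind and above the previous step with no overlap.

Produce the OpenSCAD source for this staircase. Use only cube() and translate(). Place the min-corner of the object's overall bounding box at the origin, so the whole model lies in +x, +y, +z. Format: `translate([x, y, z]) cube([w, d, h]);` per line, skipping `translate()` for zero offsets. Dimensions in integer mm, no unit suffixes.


cube([994, 303, 173]);
translate([0, 303, 173]) cube([994, 303, 173]);
translate([0, 606, 346]) cube([994, 303, 173]);
translate([0, 909, 519]) cube([994, 303, 173]);
translate([0, 1212, 692]) cube([994, 303, 173]);


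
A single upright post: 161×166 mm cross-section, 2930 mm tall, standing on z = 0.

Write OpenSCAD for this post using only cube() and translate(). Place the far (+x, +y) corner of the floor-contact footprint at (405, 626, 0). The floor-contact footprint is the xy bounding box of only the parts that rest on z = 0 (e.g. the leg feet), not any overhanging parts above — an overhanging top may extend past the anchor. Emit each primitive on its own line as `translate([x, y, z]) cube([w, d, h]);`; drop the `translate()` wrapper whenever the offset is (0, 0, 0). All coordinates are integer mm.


translate([244, 460, 0]) cube([161, 166, 2930]);


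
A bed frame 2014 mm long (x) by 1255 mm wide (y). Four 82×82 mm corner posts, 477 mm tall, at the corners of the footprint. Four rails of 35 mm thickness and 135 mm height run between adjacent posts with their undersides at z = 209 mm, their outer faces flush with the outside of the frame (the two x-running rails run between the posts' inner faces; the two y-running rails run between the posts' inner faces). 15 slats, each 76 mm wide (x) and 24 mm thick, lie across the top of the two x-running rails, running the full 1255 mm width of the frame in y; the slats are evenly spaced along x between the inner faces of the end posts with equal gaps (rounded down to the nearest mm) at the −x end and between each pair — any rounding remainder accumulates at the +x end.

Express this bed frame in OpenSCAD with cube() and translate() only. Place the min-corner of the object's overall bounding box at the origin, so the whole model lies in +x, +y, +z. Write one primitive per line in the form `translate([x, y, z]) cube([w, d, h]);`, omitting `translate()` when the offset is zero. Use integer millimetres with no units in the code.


cube([82, 82, 477]);
translate([0, 1173, 0]) cube([82, 82, 477]);
translate([1932, 0, 0]) cube([82, 82, 477]);
translate([1932, 1173, 0]) cube([82, 82, 477]);
translate([82, 0, 209]) cube([1850, 35, 135]);
translate([82, 1220, 209]) cube([1850, 35, 135]);
translate([0, 82, 209]) cube([35, 1091, 135]);
translate([1979, 82, 209]) cube([35, 1091, 135]);
translate([126, 0, 344]) cube([76, 1255, 24]);
translate([246, 0, 344]) cube([76, 1255, 24]);
translate([366, 0, 344]) cube([76, 1255, 24]);
translate([486, 0, 344]) cube([76, 1255, 24]);
translate([606, 0, 344]) cube([76, 1255, 24]);
translate([726, 0, 344]) cube([76, 1255, 24]);
translate([846, 0, 344]) cube([76, 1255, 24]);
translate([966, 0, 344]) cube([76, 1255, 24]);
translate([1086, 0, 344]) cube([76, 1255, 24]);
translate([1206, 0, 344]) cube([76, 1255, 24]);
translate([1326, 0, 344]) cube([76, 1255, 24]);
translate([1446, 0, 344]) cube([76, 1255, 24]);
translate([1566, 0, 344]) cube([76, 1255, 24]);
translate([1686, 0, 344]) cube([76, 1255, 24]);
translate([1806, 0, 344]) cube([76, 1255, 24]);


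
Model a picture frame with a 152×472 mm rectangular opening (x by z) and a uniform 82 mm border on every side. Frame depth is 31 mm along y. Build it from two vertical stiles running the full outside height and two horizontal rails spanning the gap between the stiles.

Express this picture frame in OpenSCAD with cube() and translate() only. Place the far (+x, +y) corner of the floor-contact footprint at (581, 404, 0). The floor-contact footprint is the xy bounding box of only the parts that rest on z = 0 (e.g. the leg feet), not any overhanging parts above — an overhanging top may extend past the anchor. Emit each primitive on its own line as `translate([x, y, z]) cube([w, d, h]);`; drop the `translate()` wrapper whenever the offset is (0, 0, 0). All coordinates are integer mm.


translate([265, 373, 0]) cube([82, 31, 636]);
translate([499, 373, 0]) cube([82, 31, 636]);
translate([347, 373, 0]) cube([152, 31, 82]);
translate([347, 373, 554]) cube([152, 31, 82]);


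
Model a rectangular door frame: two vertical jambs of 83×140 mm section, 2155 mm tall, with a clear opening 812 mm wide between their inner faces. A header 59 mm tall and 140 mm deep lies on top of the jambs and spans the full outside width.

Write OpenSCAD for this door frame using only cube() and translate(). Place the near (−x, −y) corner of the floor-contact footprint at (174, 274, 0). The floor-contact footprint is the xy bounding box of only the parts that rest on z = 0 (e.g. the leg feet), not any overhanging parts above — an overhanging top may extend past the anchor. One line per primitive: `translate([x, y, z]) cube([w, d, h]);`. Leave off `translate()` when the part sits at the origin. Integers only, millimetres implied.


translate([174, 274, 0]) cube([83, 140, 2155]);
translate([1069, 274, 0]) cube([83, 140, 2155]);
translate([174, 274, 2155]) cube([978, 140, 59]);


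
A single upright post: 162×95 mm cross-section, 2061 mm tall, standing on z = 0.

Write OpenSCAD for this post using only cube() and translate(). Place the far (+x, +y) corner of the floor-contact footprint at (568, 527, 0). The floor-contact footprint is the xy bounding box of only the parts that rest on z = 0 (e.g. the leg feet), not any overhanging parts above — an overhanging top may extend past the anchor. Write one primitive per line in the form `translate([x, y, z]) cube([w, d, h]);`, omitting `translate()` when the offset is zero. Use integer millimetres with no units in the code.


translate([406, 432, 0]) cube([162, 95, 2061]);


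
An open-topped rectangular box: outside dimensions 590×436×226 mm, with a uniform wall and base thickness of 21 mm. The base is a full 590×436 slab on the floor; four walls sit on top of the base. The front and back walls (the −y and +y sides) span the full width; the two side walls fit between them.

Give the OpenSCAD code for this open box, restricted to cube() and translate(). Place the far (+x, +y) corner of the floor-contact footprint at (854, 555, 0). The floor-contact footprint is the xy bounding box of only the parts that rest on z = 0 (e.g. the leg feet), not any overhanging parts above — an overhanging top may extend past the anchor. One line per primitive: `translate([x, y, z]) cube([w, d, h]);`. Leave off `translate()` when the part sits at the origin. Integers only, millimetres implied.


translate([264, 119, 0]) cube([590, 436, 21]);
translate([264, 119, 21]) cube([590, 21, 205]);
translate([264, 534, 21]) cube([590, 21, 205]);
translate([264, 140, 21]) cube([21, 394, 205]);
translate([833, 140, 21]) cube([21, 394, 205]);


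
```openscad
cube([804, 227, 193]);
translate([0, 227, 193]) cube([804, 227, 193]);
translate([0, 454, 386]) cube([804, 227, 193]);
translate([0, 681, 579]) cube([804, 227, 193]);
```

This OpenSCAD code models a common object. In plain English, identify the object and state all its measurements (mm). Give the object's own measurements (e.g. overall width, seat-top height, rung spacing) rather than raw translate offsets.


A straight staircase of 4 solid steps. Each step is 804 mm wide (x), 227 mm deep (y, the going) and 193 mm tall (the rise). The first step rests on the floor; each subsequent step sits one going further in +y and one rise higher in +z, directly behind and above the previous step with no overlap.


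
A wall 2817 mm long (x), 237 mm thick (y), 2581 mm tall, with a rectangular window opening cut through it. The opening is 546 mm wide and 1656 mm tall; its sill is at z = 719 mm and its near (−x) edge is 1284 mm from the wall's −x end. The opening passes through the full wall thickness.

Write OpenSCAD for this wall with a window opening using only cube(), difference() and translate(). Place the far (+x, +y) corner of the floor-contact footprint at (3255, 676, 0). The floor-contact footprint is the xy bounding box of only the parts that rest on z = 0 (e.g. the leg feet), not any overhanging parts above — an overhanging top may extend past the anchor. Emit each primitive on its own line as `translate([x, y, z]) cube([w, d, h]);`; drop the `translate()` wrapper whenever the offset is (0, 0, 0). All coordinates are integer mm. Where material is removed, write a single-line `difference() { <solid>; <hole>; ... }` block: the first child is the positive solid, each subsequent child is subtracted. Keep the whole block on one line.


difference() { translate([438, 439, 0]) cube([2817, 237, 2581]); translate([1722, 439, 719]) cube([546, 237, 1656]); }


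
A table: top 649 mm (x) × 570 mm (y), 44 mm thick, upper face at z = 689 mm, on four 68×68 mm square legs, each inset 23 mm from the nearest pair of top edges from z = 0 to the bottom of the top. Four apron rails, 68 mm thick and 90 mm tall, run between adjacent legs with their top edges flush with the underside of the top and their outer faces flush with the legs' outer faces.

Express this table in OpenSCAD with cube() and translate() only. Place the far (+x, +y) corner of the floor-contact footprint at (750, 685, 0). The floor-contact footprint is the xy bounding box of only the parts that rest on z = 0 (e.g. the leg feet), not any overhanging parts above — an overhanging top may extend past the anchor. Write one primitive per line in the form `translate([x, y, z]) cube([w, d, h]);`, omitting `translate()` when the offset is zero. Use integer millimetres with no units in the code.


translate([124, 138, 645]) cube([649, 570, 44]);
translate([147, 161, 0]) cube([68, 68, 645]);
translate([682, 161, 0]) cube([68, 68, 645]);
translate([147, 617, 0]) cube([68, 68, 645]);
translate([682, 617, 0]) cube([68, 68, 645]);
translate([215, 161, 555]) cube([467, 68, 90]);
translate([215, 617, 555]) cube([467, 68, 90]);
translate([147, 229, 555]) cube([68, 388, 90]);
translate([682, 229, 555]) cube([68, 388, 90]);


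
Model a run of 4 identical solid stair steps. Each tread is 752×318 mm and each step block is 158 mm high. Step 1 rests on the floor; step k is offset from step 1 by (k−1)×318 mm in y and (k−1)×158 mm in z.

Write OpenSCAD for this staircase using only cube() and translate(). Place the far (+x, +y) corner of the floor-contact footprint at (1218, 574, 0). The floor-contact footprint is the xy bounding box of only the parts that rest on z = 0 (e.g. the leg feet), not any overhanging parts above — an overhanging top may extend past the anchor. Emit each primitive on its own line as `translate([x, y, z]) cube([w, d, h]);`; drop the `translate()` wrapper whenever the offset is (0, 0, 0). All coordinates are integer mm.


translate([466, 256, 0]) cube([752, 318, 158]);
translate([466, 574, 158]) cube([752, 318, 158]);
translate([466, 892, 316]) cube([752, 318, 158]);
translate([466, 1210, 474]) cube([752, 318, 158]);


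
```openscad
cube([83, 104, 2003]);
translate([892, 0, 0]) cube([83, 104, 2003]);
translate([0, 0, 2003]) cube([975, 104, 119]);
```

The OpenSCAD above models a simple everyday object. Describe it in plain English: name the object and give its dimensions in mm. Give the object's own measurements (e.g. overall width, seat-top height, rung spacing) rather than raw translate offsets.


A door frame. The clear opening is 809 mm wide and 2003 mm high. Two 83 mm wide jambs, 104 mm deep, stand either side of the opening from the floor to the top of the opening. A 119 mm thick head sits across the top of both jambs, spanning the full outside width of the frame.


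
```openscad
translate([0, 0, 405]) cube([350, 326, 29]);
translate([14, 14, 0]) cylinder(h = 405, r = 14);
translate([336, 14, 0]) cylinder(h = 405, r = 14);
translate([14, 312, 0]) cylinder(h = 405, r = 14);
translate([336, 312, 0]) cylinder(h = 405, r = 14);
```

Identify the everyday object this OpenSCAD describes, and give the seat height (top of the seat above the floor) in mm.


A stool. The seat height is 434 mm.

A 350×326×29 slab at z = 405 on four corner cylinders — a stool. The seat top is 405 + 29 = 434 mm.


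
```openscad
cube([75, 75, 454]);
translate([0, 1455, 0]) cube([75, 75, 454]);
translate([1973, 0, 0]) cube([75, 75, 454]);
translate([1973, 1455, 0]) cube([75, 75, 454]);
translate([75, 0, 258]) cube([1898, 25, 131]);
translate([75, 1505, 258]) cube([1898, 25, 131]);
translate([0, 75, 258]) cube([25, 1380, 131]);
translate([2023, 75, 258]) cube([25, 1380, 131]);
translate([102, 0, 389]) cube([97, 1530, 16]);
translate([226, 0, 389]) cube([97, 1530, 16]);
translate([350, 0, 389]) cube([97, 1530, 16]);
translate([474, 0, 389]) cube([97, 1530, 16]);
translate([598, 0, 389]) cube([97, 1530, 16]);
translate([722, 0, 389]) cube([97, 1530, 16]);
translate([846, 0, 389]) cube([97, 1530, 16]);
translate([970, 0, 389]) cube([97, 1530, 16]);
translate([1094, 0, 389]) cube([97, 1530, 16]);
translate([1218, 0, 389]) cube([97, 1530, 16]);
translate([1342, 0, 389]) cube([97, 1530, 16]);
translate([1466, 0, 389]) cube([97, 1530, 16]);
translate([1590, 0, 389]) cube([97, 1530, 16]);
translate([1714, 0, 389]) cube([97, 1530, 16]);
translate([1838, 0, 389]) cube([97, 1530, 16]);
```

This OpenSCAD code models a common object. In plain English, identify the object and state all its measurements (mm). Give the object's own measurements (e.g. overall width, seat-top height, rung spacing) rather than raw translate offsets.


A bed frame 2048 mm long (x) by 1530 mm wide (y). Four 75×75 mm corner posts, 454 mm tall, at the corners of the footprint. Four rails of 25 mm thickness and 131 mm height run between adjacent posts with their undersides at z = 258 mm, their outer faces flush with the outside of the frame (the two x-running rails run between the posts' inner faces; the two y-running rails run between the posts' inner faces). 15 slats, each 97 mm wide (x) and 16 mm thick, lie across the top of the two x-running rails, running the full 1530 mm width of the frame in y; along x they sit between the end posts with a 27 mm gap after the −x posts and between neighbouring slats, leaving 38 mm before the +x posts.


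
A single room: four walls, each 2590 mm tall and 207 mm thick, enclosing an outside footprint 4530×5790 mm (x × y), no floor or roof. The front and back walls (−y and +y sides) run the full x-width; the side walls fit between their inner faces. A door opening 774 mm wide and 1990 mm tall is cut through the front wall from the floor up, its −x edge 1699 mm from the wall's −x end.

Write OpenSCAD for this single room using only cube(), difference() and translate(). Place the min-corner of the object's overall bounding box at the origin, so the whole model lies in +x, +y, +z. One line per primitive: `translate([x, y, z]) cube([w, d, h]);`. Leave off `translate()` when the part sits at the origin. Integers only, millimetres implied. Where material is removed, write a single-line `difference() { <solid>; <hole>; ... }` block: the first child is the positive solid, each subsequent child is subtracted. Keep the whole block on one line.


difference() { cube([4530, 207, 2590]); translate([1699, 0, 0]) cube([774, 207, 1990]); }
translate([0, 5583, 0]) cube([4530, 207, 2590]);
translate([0, 207, 0]) cube([207, 5376, 2590]);
translate([4323, 207, 0]) cube([207, 5376, 2590]);


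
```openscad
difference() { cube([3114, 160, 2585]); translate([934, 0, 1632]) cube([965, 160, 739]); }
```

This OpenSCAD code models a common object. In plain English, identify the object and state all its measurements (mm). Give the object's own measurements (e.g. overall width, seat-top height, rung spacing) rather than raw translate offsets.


A wall 3114 mm long (x), 160 mm thick (y), 2585 mm tall, with a rectangular window opening cut through it. The opening is 965 mm wide and 739 mm tall; its sill is at z = 1632 mm and its near (−x) edge is 934 mm from the wall's −x end. The opening passes through the full wall thickness.


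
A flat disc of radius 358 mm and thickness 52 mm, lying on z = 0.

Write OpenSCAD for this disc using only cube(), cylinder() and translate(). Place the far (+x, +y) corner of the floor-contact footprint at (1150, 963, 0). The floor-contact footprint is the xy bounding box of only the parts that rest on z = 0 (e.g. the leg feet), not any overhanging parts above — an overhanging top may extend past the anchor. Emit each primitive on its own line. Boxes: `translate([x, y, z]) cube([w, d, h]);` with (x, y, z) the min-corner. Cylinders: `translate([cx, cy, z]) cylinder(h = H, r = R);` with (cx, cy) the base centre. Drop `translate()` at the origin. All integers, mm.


translate([792, 605, 0]) cylinder(h = 52, r = 358);


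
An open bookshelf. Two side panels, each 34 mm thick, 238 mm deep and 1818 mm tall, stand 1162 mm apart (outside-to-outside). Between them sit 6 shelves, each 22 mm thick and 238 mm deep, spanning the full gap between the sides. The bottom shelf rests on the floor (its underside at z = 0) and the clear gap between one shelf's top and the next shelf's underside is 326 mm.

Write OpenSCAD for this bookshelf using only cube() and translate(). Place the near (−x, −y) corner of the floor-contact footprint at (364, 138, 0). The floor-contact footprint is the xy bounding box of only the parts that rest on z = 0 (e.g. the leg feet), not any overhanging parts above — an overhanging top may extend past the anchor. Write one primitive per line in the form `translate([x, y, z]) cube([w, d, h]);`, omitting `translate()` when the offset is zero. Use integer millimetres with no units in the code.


translate([364, 138, 0]) cube([34, 238, 1818]);
translate([1492, 138, 0]) cube([34, 238, 1818]);
translate([398, 138, 0]) cube([1094, 238, 22]);
translate([398, 138, 348]) cube([1094, 238, 22]);
translate([398, 138, 696]) cube([1094, 238, 22]);
translate([398, 138, 1044]) cube([1094, 238, 22]);
translate([398, 138, 1392]) cube([1094, 238, 22]);
translate([398, 138, 1740]) cube([1094, 238, 22]);


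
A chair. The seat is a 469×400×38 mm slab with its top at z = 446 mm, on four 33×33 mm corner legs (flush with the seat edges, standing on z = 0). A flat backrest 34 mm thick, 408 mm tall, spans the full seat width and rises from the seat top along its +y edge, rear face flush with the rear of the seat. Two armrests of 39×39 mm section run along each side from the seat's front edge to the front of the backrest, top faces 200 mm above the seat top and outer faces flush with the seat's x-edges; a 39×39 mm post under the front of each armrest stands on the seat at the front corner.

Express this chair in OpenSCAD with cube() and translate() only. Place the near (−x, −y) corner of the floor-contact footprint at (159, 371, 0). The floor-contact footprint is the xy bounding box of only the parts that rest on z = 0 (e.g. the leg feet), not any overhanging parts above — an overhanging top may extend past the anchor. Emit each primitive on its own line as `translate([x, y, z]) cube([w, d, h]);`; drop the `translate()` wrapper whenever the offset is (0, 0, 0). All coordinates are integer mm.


translate([159, 371, 408]) cube([469, 400, 38]);
translate([159, 371, 0]) cube([33, 33, 408]);
translate([595, 371, 0]) cube([33, 33, 408]);
translate([159, 738, 0]) cube([33, 33, 408]);
translate([595, 738, 0]) cube([33, 33, 408]);
translate([159, 737, 446]) cube([469, 34, 408]);
translate([159, 371, 607]) cube([39, 366, 39]);
translate([589, 371, 607]) cube([39, 366, 39]);
translate([159, 371, 446]) cube([39, 39, 161]);
translate([589, 371, 446]) cube([39, 39, 161]);


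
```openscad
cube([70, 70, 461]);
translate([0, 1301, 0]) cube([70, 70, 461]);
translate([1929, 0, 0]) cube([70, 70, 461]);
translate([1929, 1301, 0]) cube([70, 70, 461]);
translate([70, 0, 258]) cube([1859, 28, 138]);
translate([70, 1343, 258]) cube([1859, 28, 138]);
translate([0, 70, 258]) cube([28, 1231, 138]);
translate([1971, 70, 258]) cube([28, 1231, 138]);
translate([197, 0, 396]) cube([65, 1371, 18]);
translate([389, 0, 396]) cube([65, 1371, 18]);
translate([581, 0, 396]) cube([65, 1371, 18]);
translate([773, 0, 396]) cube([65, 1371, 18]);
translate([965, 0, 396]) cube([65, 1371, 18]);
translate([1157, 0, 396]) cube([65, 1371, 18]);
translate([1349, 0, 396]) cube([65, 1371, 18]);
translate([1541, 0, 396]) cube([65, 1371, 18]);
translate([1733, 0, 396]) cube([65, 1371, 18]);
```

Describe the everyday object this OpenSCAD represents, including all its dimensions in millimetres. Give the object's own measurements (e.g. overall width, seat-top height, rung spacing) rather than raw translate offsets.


A bed frame 1999 mm long (x) by 1371 mm wide (y). Four 70×70 mm corner posts, 461 mm tall, at the corners of the footprint. Four rails of 28 mm thickness and 138 mm height run between adjacent posts with their undersides at z = 258 mm, their outer faces flush with the outside of the frame (the two x-running rails run between the posts' inner faces; the two y-running rails run between the posts' inner faces). 9 slats, each 65 mm wide (x) and 18 mm thick, lie across the top of the two x-running rails, running the full 1371 mm width of the frame in y; along x they sit between the end posts with a 127 mm gap after the −x posts and between neighbouring slats, leaving 131 mm before the +x posts.


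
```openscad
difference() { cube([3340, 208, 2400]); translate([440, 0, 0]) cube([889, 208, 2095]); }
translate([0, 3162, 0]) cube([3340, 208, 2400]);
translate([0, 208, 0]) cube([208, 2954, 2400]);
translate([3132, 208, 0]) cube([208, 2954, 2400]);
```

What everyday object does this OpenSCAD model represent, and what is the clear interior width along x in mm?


A single room. The interior width is 2924 mm.

Four walls enclosing a rectangle with a door in the front wall — a room. Outside width 3340 minus two 208 mm walls gives 2924 mm.


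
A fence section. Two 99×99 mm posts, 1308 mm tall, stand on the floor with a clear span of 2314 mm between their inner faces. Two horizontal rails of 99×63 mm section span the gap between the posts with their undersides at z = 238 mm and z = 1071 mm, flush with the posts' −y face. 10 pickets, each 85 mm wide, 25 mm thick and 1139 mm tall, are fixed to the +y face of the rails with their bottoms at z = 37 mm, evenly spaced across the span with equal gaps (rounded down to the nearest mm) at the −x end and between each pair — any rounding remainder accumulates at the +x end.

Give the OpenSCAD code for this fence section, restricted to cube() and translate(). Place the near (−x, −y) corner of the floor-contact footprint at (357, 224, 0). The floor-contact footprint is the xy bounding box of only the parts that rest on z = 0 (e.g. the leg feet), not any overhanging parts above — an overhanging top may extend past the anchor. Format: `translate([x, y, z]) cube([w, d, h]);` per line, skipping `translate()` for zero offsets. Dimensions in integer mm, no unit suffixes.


translate([357, 224, 0]) cube([99, 99, 1308]);
translate([2770, 224, 0]) cube([99, 99, 1308]);
translate([456, 224, 238]) cube([2314, 99, 63]);
translate([456, 224, 1071]) cube([2314, 99, 63]);
translate([589, 323, 37]) cube([85, 25, 1139]);
translate([807, 323, 37]) cube([85, 25, 1139]);
translate([1025, 323, 37]) cube([85, 25, 1139]);
translate([1243, 323, 37]) cube([85, 25, 1139]);
translate([1461, 323, 37]) cube([85, 25, 1139]);
translate([1679, 323, 37]) cube([85, 25, 1139]);
translate([1897, 323, 37]) cube([85, 25, 1139]);
translate([2115, 323, 37]) cube([85, 25, 1139]);
translate([2333, 323, 37]) cube([85, 25, 1139]);
translate([2551, 323, 37]) cube([85, 25, 1139]);


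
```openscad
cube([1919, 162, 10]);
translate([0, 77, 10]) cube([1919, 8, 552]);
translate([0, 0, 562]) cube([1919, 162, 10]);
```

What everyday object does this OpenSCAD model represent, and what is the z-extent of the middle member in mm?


An I-beam. The web height is 552 mm.

Two wide flanges with a thin centred web — an I-beam. Overall 572 mm minus two 10 mm flanges gives a web of 572 − 2·10 = 552 mm.


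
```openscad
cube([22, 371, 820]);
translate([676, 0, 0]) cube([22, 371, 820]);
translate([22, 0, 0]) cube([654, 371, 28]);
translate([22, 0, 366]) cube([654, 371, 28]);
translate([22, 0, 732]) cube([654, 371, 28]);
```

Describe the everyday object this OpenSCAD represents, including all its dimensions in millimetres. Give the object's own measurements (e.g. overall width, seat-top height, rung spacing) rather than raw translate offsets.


An open bookshelf. Two side panels, each 22 mm thick, 371 mm deep and 820 mm tall, stand 698 mm apart (outside-to-outside). Between them sit 3 shelves, each 28 mm thick and 371 mm deep, spanning the full gap between the sides. The bottom shelf rests on the floor (its underside at z = 0) and the clear gap between one shelf's top and the next shelf's underside is 338 mm.


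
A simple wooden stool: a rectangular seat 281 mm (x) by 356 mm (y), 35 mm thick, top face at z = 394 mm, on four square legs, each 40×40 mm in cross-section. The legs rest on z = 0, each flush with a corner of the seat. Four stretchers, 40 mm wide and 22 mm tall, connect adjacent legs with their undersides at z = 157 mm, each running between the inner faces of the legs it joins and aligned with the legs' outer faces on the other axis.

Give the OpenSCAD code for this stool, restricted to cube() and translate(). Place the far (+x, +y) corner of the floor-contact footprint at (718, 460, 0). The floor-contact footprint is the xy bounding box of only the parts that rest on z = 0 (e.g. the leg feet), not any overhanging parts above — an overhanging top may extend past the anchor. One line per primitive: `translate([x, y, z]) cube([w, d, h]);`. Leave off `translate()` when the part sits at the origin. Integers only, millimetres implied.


translate([437, 104, 359]) cube([281, 356, 35]);
translate([437, 104, 0]) cube([40, 40, 359]);
translate([678, 104, 0]) cube([40, 40, 359]);
translate([437, 420, 0]) cube([40, 40, 359]);
translate([678, 420, 0]) cube([40, 40, 359]);
translate([477, 104, 157]) cube([201, 40, 22]);
translate([477, 420, 157]) cube([201, 40, 22]);
translate([437, 144, 157]) cube([40, 276, 22]);
translate([678, 144, 157]) cube([40, 276, 22]);
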